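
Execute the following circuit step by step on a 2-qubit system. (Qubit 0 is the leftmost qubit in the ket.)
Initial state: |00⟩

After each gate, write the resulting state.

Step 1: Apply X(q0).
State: |10⟩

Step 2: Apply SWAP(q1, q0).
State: |01⟩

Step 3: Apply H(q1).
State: 1/√2|00⟩ - 1/√2|01⟩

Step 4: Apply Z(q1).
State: 1/√2|00⟩ + 1/√2|01⟩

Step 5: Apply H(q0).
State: 1/2|00⟩ + 1/2|01⟩ + 1/2|10⟩ + 1/2|11⟩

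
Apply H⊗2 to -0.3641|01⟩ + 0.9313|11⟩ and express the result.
0.2836|00⟩ - 0.2836|01⟩ - 0.6477|10⟩ + 0.6477|11⟩

H⊗2 gives amp(|y⟩) = (1/2) Σ_x (−1)^(x·y) amp(|x⟩), where x·y is the number of positions in which both x and y have a 1.
|00⟩: (-0.3641 + 0.9313)/2 = 0.2836
|01⟩: (0.3641 - 0.9313)/2 = -0.2836
|10⟩: (-0.3641 - 0.9313)/2 = -0.6477
|11⟩: (0.3641 + 0.9313)/2 = 0.6477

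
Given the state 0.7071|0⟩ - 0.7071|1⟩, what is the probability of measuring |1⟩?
0.5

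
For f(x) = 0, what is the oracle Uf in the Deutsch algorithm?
I ⊗ I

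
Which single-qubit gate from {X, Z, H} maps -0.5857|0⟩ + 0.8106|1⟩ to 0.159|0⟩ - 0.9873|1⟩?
H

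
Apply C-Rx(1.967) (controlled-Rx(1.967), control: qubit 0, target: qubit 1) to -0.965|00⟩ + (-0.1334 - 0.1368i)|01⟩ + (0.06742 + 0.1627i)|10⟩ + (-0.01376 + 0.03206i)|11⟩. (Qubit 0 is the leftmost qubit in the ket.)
-0.965|00⟩ + (-0.1334 - 0.1368i)|01⟩ + (0.06405 + 0.1016i)|10⟩ + (0.1278 - 0.03836i)|11⟩

C-Rx(1.967) leaves the control-|0⟩ kets |00⟩, |01⟩ unchanged and applies Rx(1.967) to qubit 1 on the control-|1⟩ pair (|10⟩, |11⟩).
Rx(1.967) = [[cos(θ/2), −i·sin(θ/2)], [−i·sin(θ/2), cos(θ/2)]]; θ = 1.967, cos(θ/2) ≈ 0.554112, sin(θ/2) ≈ 0.832442.
With a = amp(|10⟩) = (0.06742 + 0.1627i) and b = amp(|11⟩) = (-0.01376 + 0.03206i):
new amp(|10⟩) = (0.554112)·a + (-0.832442i)·b = (0.06405 + 0.1016i)
new amp(|11⟩) = (-0.832442i)·a + (0.554112)·b = (0.1278 - 0.03836i)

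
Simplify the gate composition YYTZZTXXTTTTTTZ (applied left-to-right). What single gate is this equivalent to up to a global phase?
Z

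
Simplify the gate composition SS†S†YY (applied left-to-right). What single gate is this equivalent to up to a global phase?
S†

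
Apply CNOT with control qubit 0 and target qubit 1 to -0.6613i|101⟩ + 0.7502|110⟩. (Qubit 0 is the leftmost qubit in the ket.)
0.7502|100⟩ - 0.6613i|111⟩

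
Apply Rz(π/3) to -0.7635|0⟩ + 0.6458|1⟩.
(-0.6612 + 0.3818i)|0⟩ + (0.5593 + 0.3229i)|1⟩

Rz(π/3) = [[e^(−iθ/2), 0], [0, e^(iθ/2)]] with e^(±iθ/2) = cos(θ/2) ± i·sin(θ/2); θ = π/3, cos(θ/2) ≈ 0.866025, sin(θ/2) ≈ 0.5.
With a = amp(|0⟩) = -0.7635 and b = amp(|1⟩) = 0.6458:
new amp(|0⟩) = (0.866025 - 0.5i)·a = (-0.6612 + 0.3818i)
new amp(|1⟩) = (0.866025 + 0.5i)·b = (0.5593 + 0.3229i)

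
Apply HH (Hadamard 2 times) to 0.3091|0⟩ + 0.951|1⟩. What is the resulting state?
0.3091|0⟩ + 0.951|1⟩

H² = I, so an even number of Hadamards cancels: H^2 = I and the state is unchanged.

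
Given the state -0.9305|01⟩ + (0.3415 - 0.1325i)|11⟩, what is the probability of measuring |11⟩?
0.1342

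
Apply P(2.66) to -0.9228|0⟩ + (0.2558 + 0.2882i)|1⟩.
-0.9228|0⟩ + (-0.3602 - 0.1369i)|1⟩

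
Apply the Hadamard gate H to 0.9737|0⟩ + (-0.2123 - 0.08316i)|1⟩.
(0.5384 - 0.0588i)|0⟩ + (0.8386 + 0.0588i)|1⟩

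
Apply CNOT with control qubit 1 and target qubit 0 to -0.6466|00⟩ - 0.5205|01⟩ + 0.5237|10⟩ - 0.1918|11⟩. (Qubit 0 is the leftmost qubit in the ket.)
-0.6466|00⟩ - 0.1918|01⟩ + 0.5237|10⟩ - 0.5205|11⟩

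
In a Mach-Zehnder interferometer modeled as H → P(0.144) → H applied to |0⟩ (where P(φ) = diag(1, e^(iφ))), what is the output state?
(0.9948 + 0.07175i)|0⟩ + (0.005175 - 0.07175i)|1⟩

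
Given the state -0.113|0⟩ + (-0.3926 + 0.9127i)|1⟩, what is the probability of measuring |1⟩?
0.9872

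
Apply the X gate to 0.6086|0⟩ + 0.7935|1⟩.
0.7935|0⟩ + 0.6086|1⟩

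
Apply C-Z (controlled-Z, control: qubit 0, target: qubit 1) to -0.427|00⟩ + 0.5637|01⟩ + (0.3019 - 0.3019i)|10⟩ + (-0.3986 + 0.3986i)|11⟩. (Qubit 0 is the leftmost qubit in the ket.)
-0.427|00⟩ + 0.5637|01⟩ + (0.3019 - 0.3019i)|10⟩ + (0.3986 - 0.3986i)|11⟩

C-Z leaves the control-|0⟩ kets |00⟩, |01⟩ unchanged and applies Z to qubit 1 on the control-|1⟩ pair (|10⟩, |11⟩).
Z = [[1, 0], [0, -1]].
With a = amp(|10⟩) = (0.3019 - 0.3019i) and b = amp(|11⟩) = (-0.3986 + 0.3986i):
new amp(|10⟩) = (1)·a = (0.3019 - 0.3019i)
new amp(|11⟩) = (-1)·b = (0.3986 - 0.3986i)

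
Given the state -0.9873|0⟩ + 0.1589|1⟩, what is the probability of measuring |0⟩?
0.9748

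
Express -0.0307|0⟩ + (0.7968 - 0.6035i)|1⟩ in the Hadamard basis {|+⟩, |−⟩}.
(0.5417 - 0.4267i)|+⟩ + (-0.5851 + 0.4267i)|−⟩

With |ψ⟩ = α|0⟩ + β|1⟩, the Hadamard-basis coefficients are ⟨+|ψ⟩ = (α + β)/√2 and ⟨−|ψ⟩ = (α − β)/√2.
Here α = -0.0307, β = (0.7968 - 0.6035i): (α + β)/√2 = (0.5417 - 0.4267i), (α − β)/√2 = (-0.5851 + 0.4267i).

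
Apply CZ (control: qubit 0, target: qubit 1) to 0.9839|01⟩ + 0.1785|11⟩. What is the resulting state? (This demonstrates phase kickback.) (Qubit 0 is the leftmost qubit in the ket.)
0.9839|01⟩ - 0.1785|11⟩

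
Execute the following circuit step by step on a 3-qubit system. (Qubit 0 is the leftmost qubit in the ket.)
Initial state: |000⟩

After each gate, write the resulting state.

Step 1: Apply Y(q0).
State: i|100⟩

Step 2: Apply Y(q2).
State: -|101⟩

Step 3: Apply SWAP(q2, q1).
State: -|110⟩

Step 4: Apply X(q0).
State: -|010⟩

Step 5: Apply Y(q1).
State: i|000⟩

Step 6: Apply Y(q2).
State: -|001⟩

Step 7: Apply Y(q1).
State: -i|011⟩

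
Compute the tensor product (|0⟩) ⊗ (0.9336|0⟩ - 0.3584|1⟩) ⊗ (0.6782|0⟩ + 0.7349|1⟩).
0.6332|000⟩ + 0.6861|001⟩ - 0.2431|010⟩ - 0.2634|011⟩

amp(|b₁b₂…⟩) = product of the factor amplitudes for bits b₁, b₂, …; only kets whose every factor amplitude is nonzero survive.
|000⟩: (1)(0.9336)(0.6782) = 0.6332
|001⟩: (1)(0.9336)(0.7349) = 0.6861
|010⟩: (1)(-0.3584)(0.6782) = -0.2431
|011⟩: (1)(-0.3584)(0.7349) = -0.2634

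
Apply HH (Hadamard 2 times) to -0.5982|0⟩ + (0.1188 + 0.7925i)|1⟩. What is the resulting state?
-0.5982|0⟩ + (0.1188 + 0.7925i)|1⟩

H² = I, so an even number of Hadamards cancels: H^2 = I and the state is unchanged.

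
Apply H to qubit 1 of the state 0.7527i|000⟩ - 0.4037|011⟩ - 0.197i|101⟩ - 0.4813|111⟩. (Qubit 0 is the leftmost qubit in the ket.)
0.5322i|000⟩ - 0.2855|001⟩ + 0.5322i|010⟩ + 0.2855|011⟩ + (-0.3403 - 0.1393i)|101⟩ + (0.3403 - 0.1393i)|111⟩

H on qubit 1 mixes each pair of kets that differ only in qubit 1: amplitudes (a, b) of (|…0…⟩, |…1…⟩) become ((a + b)/√2, (a − b)/√2). Kets absent from the input have amplitude 0.
(|000⟩, |010⟩): (a, b) = (0.7527i, 0) → (0.5322i, 0.5322i)
(|001⟩, |011⟩): (a, b) = (0, -0.4037) → (-0.2855, 0.2855)
(|101⟩, |111⟩): (a, b) = (-0.197i, -0.4813) → ((-0.3403 - 0.1393i), (0.3403 - 0.1393i))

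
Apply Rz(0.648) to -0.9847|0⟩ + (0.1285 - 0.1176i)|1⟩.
(-0.9335 + 0.3135i)|0⟩ + (0.1593 - 0.07057i)|1⟩

Rz(0.648) = [[e^(−iθ/2), 0], [0, e^(iθ/2)]] with e^(±iθ/2) = cos(θ/2) ± i·sin(θ/2); θ = 0.648, cos(θ/2) ≈ 0.94797, sin(θ/2) ≈ 0.318361.
With a = amp(|0⟩) = -0.9847 and b = amp(|1⟩) = (0.1285 - 0.1176i):
new amp(|0⟩) = (0.94797 - 0.318361i)·a = (-0.9335 + 0.3135i)
new amp(|1⟩) = (0.94797 + 0.318361i)·b = (0.1593 - 0.07057i)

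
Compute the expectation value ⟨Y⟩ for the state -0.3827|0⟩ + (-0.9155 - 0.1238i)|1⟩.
0.09476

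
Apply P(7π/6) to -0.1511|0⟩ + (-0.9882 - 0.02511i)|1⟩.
-0.1511|0⟩ + (0.8433 + 0.5158i)|1⟩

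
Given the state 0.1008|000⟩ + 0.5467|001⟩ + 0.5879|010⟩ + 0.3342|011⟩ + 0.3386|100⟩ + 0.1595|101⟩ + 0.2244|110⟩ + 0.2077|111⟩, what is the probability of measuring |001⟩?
0.2989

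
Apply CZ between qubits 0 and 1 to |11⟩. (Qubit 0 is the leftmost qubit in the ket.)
-|11⟩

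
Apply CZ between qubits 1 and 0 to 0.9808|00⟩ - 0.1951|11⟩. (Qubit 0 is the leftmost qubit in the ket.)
0.9808|00⟩ + 0.1951|11⟩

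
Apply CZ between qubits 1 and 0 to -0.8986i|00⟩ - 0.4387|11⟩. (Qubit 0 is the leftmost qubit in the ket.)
-0.8986i|00⟩ + 0.4387|11⟩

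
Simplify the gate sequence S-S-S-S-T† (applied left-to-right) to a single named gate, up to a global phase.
T†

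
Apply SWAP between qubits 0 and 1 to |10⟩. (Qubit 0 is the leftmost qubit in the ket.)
|01⟩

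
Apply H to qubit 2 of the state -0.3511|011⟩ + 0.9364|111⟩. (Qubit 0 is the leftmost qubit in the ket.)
-0.2483|010⟩ + 0.2483|011⟩ + 0.6621|110⟩ - 0.6621|111⟩

H on qubit 2 mixes each pair of kets that differ only in qubit 2: amplitudes (a, b) of (|…0…⟩, |…1…⟩) become ((a + b)/√2, (a − b)/√2). Kets absent from the input have amplitude 0.
(|010⟩, |011⟩): (a, b) = (0, -0.3511) → (-0.2483, 0.2483)
(|110⟩, |111⟩): (a, b) = (0, 0.9364) → (0.6621, -0.6621)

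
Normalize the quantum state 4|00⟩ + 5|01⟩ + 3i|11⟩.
0.5657|00⟩ + 1/√2|01⟩ + 0.4243i|11⟩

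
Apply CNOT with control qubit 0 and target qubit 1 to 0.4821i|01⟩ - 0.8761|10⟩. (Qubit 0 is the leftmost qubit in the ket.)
0.4821i|01⟩ - 0.8761|11⟩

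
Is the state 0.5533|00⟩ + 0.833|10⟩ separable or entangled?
Separable

Writing the state as a|00⟩ + b|01⟩ + c|10⟩ + d|11⟩, it is a product state iff ad − bc = 0.
Here (a, b, c, d) = (0.5533, 0, 0.833, 0): ad − bc = (0.5533)(0) − (0)(0.833) = 0, so the state is separable.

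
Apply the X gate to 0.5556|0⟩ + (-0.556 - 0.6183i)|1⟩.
(-0.556 - 0.6183i)|0⟩ + 0.5556|1⟩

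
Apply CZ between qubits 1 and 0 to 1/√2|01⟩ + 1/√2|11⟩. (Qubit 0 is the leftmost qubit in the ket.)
1/√2|01⟩ - 1/√2|11⟩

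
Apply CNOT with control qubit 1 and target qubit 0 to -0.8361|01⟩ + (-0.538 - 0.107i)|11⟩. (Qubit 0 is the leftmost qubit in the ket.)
(-0.538 - 0.107i)|01⟩ - 0.8361|11⟩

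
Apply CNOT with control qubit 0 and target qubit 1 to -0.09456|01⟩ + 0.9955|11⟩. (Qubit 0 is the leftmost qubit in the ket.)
-0.09456|01⟩ + 0.9955|10⟩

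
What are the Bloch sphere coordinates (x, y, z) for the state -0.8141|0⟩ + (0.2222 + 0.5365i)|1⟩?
(-0.3618, -0.8735, 0.3256)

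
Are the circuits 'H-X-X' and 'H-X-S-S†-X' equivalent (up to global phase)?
Yes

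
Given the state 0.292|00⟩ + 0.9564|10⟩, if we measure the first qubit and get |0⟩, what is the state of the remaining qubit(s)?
|0⟩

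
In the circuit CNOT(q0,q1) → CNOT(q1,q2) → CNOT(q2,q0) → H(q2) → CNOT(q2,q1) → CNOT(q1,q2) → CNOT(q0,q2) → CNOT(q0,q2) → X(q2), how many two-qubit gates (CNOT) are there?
7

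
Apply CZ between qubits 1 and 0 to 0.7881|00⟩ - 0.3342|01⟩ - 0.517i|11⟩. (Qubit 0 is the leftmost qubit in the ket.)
0.7881|00⟩ - 0.3342|01⟩ + 0.517i|11⟩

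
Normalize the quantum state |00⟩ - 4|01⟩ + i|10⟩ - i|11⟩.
0.2294|00⟩ - 0.9177|01⟩ + 0.2294i|10⟩ - 0.2294i|11⟩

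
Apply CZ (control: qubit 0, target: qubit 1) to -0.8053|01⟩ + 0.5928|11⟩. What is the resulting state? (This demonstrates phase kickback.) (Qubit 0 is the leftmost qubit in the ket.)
-0.8053|01⟩ - 0.5928|11⟩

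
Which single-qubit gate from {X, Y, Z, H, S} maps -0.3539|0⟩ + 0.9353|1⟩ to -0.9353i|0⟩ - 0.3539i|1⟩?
Y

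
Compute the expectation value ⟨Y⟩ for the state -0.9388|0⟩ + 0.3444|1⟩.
0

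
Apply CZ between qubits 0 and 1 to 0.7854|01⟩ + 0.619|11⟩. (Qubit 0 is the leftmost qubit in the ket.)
0.7854|01⟩ - 0.619|11⟩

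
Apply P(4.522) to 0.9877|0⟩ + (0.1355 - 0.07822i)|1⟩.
0.9877|0⟩ + (-0.1024 - 0.1182i)|1⟩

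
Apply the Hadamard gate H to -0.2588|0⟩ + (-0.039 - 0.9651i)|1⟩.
(-0.2106 - 0.6824i)|0⟩ + (-0.1554 + 0.6824i)|1⟩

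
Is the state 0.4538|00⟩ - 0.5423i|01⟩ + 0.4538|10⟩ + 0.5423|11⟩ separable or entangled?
Entangled

Writing the state as a|00⟩ + b|01⟩ + c|10⟩ + d|11⟩, it is a product state iff ad − bc = 0.
Here (a, b, c, d) = (0.4538, -0.5423i, 0.4538, 0.5423): ad − bc = (0.4538)(0.5423) − (-0.5423i)(0.4538) = (0.2461 + 0.2461i) ≠ 0, so the state is entangled.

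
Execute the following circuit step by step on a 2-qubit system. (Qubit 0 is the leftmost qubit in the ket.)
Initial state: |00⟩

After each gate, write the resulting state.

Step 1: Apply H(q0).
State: 1/√2|00⟩ + 1/√2|10⟩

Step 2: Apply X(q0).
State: 1/√2|00⟩ + 1/√2|10⟩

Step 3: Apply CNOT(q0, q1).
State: 1/√2|00⟩ + 1/√2|11⟩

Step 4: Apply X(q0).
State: 1/√2|01⟩ + 1/√2|10⟩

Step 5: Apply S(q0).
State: 1/√2|01⟩ + (1/√2)i|10⟩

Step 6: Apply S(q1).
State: (1/√2)i|01⟩ + (1/√2)i|10⟩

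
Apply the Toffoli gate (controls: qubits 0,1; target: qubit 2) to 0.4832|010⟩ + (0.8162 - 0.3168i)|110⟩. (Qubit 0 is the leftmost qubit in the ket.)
0.4832|010⟩ + (0.8162 - 0.3168i)|111⟩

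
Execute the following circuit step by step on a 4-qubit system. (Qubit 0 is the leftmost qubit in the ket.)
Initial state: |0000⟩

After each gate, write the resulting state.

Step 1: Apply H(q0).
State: 1/√2|0000⟩ + 1/√2|1000⟩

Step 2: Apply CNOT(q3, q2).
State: 1/√2|0000⟩ + 1/√2|1000⟩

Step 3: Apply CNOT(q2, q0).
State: 1/√2|0000⟩ + 1/√2|1000⟩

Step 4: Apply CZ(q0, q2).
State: 1/√2|0000⟩ + 1/√2|1000⟩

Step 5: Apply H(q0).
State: |0000⟩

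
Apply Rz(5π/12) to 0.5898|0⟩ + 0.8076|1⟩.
(0.4679 - 0.359i)|0⟩ + (0.6407 + 0.4916i)|1⟩

Rz(5π/12) = [[e^(−iθ/2), 0], [0, e^(iθ/2)]] with e^(±iθ/2) = cos(θ/2) ± i·sin(θ/2); θ = 5π/12, cos(θ/2) ≈ 0.793353, sin(θ/2) ≈ 0.608761.
With a = amp(|0⟩) = 0.5898 and b = amp(|1⟩) = 0.8076:
new amp(|0⟩) = (0.793353 - 0.608761i)·a = (0.4679 - 0.359i)
new amp(|1⟩) = (0.793353 + 0.608761i)·b = (0.6407 + 0.4916i)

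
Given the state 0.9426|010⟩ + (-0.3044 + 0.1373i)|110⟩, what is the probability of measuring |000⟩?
0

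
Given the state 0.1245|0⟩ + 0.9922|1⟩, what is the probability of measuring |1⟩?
0.9845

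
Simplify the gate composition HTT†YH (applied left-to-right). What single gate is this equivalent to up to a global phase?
Y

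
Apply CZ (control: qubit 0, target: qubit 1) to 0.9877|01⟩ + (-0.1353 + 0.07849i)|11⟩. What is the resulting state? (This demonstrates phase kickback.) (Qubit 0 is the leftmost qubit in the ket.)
0.9877|01⟩ + (0.1353 - 0.07849i)|11⟩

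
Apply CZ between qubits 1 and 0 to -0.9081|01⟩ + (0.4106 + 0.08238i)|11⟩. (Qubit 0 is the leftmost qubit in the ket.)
-0.9081|01⟩ + (-0.4106 - 0.08238i)|11⟩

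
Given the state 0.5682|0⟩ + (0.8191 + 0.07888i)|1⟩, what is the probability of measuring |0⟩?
0.3229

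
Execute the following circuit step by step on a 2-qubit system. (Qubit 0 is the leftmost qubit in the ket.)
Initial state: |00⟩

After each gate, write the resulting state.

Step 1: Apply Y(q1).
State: i|01⟩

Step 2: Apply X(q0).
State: i|11⟩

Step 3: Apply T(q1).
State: (-1/√2 + (1/√2)i)|11⟩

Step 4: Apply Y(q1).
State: (1/√2 + (1/√2)i)|10⟩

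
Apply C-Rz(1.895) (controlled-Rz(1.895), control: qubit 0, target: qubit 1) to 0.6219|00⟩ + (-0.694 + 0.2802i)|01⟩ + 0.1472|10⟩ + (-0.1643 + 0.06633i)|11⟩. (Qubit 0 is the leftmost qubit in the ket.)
0.6219|00⟩ + (-0.694 + 0.2802i)|01⟩ + (0.08592 - 0.1195i)|10⟩ + (-0.1498 - 0.09469i)|11⟩

C-Rz(1.895) leaves the control-|0⟩ kets |00⟩, |01⟩ unchanged and applies Rz(1.895) to qubit 1 on the control-|1⟩ pair (|10⟩, |11⟩).
Rz(1.895) = [[e^(−iθ/2), 0], [0, e^(iθ/2)]] with e^(±iθ/2) = cos(θ/2) ± i·sin(θ/2); θ = 1.895, cos(θ/2) ≈ 0.583715, sin(θ/2) ≈ 0.811959.
With a = amp(|10⟩) = 0.1472 and b = amp(|11⟩) = (-0.1643 + 0.06633i):
new amp(|10⟩) = (0.583715 - 0.811959i)·a = (0.08592 - 0.1195i)
new amp(|11⟩) = (0.583715 + 0.811959i)·b = (-0.1498 - 0.09469i)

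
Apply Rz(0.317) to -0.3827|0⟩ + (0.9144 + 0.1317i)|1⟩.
(-0.3779 + 0.0604i)|0⟩ + (0.8822 + 0.2744i)|1⟩

Rz(0.317) = [[e^(−iθ/2), 0], [0, e^(iθ/2)]] with e^(±iθ/2) = cos(θ/2) ± i·sin(θ/2); θ = 0.317, cos(θ/2) ≈ 0.987465, sin(θ/2) ≈ 0.157837.
With a = amp(|0⟩) = -0.3827 and b = amp(|1⟩) = (0.9144 + 0.1317i):
new amp(|0⟩) = (0.987465 - 0.157837i)·a = (-0.3779 + 0.0604i)
new amp(|1⟩) = (0.987465 + 0.157837i)·b = (0.8822 + 0.2744i)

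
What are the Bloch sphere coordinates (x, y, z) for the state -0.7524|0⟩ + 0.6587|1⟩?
(-0.9912, 0, 0.1322)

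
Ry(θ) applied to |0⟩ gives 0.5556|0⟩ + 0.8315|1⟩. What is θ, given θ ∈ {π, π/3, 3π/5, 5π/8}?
5π/8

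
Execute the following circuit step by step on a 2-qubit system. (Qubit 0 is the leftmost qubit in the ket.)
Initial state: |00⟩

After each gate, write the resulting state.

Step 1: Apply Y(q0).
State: i|10⟩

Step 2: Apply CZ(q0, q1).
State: i|10⟩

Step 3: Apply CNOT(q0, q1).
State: i|11⟩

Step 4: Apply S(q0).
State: -|11⟩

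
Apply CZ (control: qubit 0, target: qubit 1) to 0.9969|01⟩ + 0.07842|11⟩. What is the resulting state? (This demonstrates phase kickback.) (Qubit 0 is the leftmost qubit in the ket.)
0.9969|01⟩ - 0.07842|11⟩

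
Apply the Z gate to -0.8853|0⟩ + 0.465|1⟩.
-0.8853|0⟩ - 0.465|1⟩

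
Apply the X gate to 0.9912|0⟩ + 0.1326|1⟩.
0.1326|0⟩ + 0.9912|1⟩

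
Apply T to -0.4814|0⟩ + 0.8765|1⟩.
-0.4814|0⟩ + (0.6198 + 0.6198i)|1⟩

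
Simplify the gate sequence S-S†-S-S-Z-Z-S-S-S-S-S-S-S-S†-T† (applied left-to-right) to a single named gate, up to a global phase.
T†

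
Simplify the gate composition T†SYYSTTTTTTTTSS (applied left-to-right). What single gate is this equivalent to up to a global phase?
T†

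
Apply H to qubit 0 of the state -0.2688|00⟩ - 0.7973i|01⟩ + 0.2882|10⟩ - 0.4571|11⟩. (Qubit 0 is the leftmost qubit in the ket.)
0.01372|00⟩ + (-0.3232 - 0.5638i)|01⟩ - 0.3939|10⟩ + (0.3232 - 0.5638i)|11⟩

H on qubit 0 mixes each pair of kets that differ only in qubit 0: amplitudes (a, b) of (|…0…⟩, |…1…⟩) become ((a + b)/√2, (a − b)/√2). Kets absent from the input have amplitude 0.
(|00⟩, |10⟩): (a, b) = (-0.2688, 0.2882) → (0.01372, -0.3939)
(|01⟩, |11⟩): (a, b) = (-0.7973i, -0.4571) → ((-0.3232 - 0.5638i), (0.3232 - 0.5638i))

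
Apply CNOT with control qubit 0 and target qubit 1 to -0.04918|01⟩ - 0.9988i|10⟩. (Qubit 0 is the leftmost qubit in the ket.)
-0.04918|01⟩ - 0.9988i|11⟩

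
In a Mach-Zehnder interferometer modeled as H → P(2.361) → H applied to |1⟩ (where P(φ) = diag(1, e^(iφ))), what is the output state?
(0.8552 - 0.3519i)|0⟩ + (0.1448 + 0.3519i)|1⟩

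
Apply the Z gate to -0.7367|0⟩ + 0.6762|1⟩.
-0.7367|0⟩ - 0.6762|1⟩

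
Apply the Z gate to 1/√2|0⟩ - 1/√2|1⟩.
1/√2|0⟩ + 1/√2|1⟩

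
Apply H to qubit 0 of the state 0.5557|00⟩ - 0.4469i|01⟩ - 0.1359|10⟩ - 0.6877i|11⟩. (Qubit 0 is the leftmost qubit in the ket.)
0.2968|00⟩ - 0.8023i|01⟩ + 0.489|10⟩ + 0.1703i|11⟩

H on qubit 0 mixes each pair of kets that differ only in qubit 0: amplitudes (a, b) of (|…0…⟩, |…1…⟩) become ((a + b)/√2, (a − b)/√2). Kets absent from the input have amplitude 0.
(|00⟩, |10⟩): (a, b) = (0.5557, -0.1359) → (0.2968, 0.489)
(|01⟩, |11⟩): (a, b) = (-0.4469i, -0.6877i) → (-0.8023i, 0.1703i)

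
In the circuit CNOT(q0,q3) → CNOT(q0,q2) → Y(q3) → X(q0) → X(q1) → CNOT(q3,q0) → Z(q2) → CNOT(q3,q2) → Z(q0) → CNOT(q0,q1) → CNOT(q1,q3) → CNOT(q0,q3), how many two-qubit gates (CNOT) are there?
7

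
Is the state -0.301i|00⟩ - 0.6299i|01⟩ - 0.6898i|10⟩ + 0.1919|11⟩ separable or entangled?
Entangled

Writing the state as a|00⟩ + b|01⟩ + c|10⟩ + d|11⟩, it is a product state iff ad − bc = 0.
Here (a, b, c, d) = (-0.301i, -0.6299i, -0.6898i, 0.1919): ad − bc = (-0.301i)(0.1919) − (-0.6299i)(-0.6898i) = (0.4345 - 0.05776i) ≠ 0, so the state is entangled.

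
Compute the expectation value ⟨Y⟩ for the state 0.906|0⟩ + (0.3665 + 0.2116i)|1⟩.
0.3834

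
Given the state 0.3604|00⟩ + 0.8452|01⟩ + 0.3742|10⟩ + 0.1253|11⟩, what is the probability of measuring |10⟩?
0.14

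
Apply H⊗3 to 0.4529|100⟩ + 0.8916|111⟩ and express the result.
0.4754|000⟩ - 0.1551|001⟩ - 0.1551|010⟩ + 0.4754|011⟩ - 0.4754|100⟩ + 0.1551|101⟩ + 0.1551|110⟩ - 0.4754|111⟩

H⊗3 gives amp(|y⟩) = (1/2√2) Σ_x (−1)^(x·y) amp(|x⟩), where x·y is the number of positions in which both x and y have a 1.
|000⟩: (0.4529 + 0.8916)/(2√2) = 0.4754
|001⟩: (0.4529 - 0.8916)/(2√2) = -0.1551
|010⟩: (0.4529 - 0.8916)/(2√2) = -0.1551
|011⟩: (0.4529 + 0.8916)/(2√2) = 0.4754
|100⟩: (-0.4529 - 0.8916)/(2√2) = -0.4754
|101⟩: (-0.4529 + 0.8916)/(2√2) = 0.1551
|110⟩: (-0.4529 + 0.8916)/(2√2) = 0.1551
|111⟩: (-0.4529 - 0.8916)/(2√2) = -0.4754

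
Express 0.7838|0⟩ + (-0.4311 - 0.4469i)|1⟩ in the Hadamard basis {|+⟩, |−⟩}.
(0.2494 - 0.316i)|+⟩ + (0.8591 + 0.316i)|−⟩

With |ψ⟩ = α|0⟩ + β|1⟩, the Hadamard-basis coefficients are ⟨+|ψ⟩ = (α + β)/√2 and ⟨−|ψ⟩ = (α − β)/√2.
Here α = 0.7838, β = (-0.4311 - 0.4469i): (α + β)/√2 = (0.2494 - 0.316i), (α − β)/√2 = (0.8591 + 0.316i).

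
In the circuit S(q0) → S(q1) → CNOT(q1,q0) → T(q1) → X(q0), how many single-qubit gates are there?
4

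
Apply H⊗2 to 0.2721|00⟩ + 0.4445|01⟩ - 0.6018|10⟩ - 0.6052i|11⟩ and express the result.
(0.0574 - 0.3026i)|00⟩ + (-0.3871 + 0.3026i)|01⟩ + (0.6592 + 0.3026i)|10⟩ + (0.2147 - 0.3026i)|11⟩

H⊗2 gives amp(|y⟩) = (1/2) Σ_x (−1)^(x·y) amp(|x⟩), where x·y is the number of positions in which both x and y have a 1.
|00⟩: (0.2721 + 0.4445 - 0.6018 - 0.6052i)/2 = (0.0574 - 0.3026i)
|01⟩: (0.2721 - 0.4445 - 0.6018 + 0.6052i)/2 = (-0.3871 + 0.3026i)
|10⟩: (0.2721 + 0.4445 + 0.6018 + 0.6052i)/2 = (0.6592 + 0.3026i)
|11⟩: (0.2721 - 0.4445 + 0.6018 - 0.6052i)/2 = (0.2147 - 0.3026i)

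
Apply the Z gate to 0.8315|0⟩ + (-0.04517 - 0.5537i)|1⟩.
0.8315|0⟩ + (0.04517 + 0.5537i)|1⟩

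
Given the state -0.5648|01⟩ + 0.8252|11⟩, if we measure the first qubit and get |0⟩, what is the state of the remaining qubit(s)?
-|1⟩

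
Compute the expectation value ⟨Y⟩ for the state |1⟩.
0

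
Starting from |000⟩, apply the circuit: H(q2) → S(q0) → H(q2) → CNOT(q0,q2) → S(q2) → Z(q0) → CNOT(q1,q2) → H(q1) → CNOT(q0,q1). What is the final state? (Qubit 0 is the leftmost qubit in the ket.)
1/√2|000⟩ + 1/√2|010⟩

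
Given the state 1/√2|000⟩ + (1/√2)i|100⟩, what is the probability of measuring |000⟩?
1/2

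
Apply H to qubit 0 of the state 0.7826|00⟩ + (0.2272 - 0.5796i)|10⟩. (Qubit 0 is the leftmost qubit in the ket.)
(0.714 - 0.4098i)|00⟩ + (0.3927 + 0.4098i)|10⟩

H on qubit 0 mixes each pair of kets that differ only in qubit 0: amplitudes (a, b) of (|…0…⟩, |…1…⟩) become ((a + b)/√2, (a − b)/√2). Kets absent from the input have amplitude 0.
(|00⟩, |10⟩): (a, b) = (0.7826, (0.2272 - 0.5796i)) → ((0.714 - 0.4098i), (0.3927 + 0.4098i))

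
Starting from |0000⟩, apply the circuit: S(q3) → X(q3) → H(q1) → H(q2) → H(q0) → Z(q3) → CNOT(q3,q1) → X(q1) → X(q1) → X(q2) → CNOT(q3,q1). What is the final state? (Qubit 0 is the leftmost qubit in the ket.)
-1/√8|0001⟩ - 1/√8|0011⟩ - 1/√8|0101⟩ - 1/√8|0111⟩ - 1/√8|1001⟩ - 1/√8|1011⟩ - 1/√8|1101⟩ - 1/√8|1111⟩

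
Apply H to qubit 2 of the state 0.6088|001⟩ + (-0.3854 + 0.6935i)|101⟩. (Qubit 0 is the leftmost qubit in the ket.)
0.4305|000⟩ - 0.4305|001⟩ + (-0.2725 + 0.4904i)|100⟩ + (0.2725 - 0.4904i)|101⟩

H on qubit 2 mixes each pair of kets that differ only in qubit 2: amplitudes (a, b) of (|…0…⟩, |…1…⟩) become ((a + b)/√2, (a − b)/√2). Kets absent from the input have amplitude 0.
(|000⟩, |001⟩): (a, b) = (0, 0.6088) → (0.4305, -0.4305)
(|100⟩, |101⟩): (a, b) = (0, (-0.3854 + 0.6935i)) → ((-0.2725 + 0.4904i), (0.2725 - 0.4904i))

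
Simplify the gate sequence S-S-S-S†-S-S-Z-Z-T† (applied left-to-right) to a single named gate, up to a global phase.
T†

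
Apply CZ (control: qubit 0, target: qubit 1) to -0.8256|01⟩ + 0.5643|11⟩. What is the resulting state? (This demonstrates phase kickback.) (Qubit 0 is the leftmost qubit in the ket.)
-0.8256|01⟩ - 0.5643|11⟩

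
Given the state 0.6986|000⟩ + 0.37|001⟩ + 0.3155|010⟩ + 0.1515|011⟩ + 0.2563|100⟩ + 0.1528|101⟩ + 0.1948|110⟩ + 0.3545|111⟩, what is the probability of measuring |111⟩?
0.1257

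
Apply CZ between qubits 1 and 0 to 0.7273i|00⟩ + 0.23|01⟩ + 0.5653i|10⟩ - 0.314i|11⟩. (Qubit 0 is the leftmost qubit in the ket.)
0.7273i|00⟩ + 0.23|01⟩ + 0.5653i|10⟩ + 0.314i|11⟩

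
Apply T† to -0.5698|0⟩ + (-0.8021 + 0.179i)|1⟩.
-0.5698|0⟩ + (-0.4406 + 0.6937i)|1⟩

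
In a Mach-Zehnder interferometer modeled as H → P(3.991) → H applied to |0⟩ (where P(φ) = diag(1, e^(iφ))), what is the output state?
(0.1698 - 0.3754i)|0⟩ + (0.8302 + 0.3754i)|1⟩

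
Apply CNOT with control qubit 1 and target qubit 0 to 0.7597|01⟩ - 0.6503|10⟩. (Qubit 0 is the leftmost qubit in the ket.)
-0.6503|10⟩ + 0.7597|11⟩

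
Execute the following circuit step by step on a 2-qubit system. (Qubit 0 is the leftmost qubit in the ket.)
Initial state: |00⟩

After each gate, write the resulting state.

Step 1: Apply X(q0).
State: |10⟩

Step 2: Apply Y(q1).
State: i|11⟩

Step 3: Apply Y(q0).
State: |01⟩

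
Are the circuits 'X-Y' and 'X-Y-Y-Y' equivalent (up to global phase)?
Yes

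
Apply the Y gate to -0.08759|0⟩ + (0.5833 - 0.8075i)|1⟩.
(-0.8075 - 0.5833i)|0⟩ - 0.08759i|1⟩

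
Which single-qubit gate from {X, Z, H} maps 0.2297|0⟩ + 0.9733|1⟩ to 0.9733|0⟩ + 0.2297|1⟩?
X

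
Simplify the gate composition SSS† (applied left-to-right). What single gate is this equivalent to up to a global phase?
S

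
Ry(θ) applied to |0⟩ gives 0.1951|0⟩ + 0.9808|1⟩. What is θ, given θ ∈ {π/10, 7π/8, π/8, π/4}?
7π/8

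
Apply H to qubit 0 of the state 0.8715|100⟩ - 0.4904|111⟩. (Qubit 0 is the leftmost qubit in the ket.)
0.6162|000⟩ - 0.3468|011⟩ - 0.6162|100⟩ + 0.3468|111⟩

H on qubit 0 mixes each pair of kets that differ only in qubit 0: amplitudes (a, b) of (|…0…⟩, |…1…⟩) become ((a + b)/√2, (a − b)/√2). Kets absent from the input have amplitude 0.
(|000⟩, |100⟩): (a, b) = (0, 0.8715) → (0.6162, -0.6162)
(|011⟩, |111⟩): (a, b) = (0, -0.4904) → (-0.3468, 0.3468)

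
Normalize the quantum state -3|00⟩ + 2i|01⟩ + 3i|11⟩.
-0.6396|00⟩ + 0.4264i|01⟩ + 0.6396i|11⟩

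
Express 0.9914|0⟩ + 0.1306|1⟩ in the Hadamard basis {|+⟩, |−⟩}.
0.7934|+⟩ + 0.6087|−⟩

With |ψ⟩ = α|0⟩ + β|1⟩, the Hadamard-basis coefficients are ⟨+|ψ⟩ = (α + β)/√2 and ⟨−|ψ⟩ = (α − β)/√2.
Here α = 0.9914, β = 0.1306: (α + β)/√2 = 0.7934, (α − β)/√2 = 0.6087.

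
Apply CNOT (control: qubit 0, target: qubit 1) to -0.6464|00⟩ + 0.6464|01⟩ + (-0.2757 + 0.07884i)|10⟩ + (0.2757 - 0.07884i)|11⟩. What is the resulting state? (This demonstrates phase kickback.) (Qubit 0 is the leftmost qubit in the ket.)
-0.6464|00⟩ + 0.6464|01⟩ + (0.2757 - 0.07884i)|10⟩ + (-0.2757 + 0.07884i)|11⟩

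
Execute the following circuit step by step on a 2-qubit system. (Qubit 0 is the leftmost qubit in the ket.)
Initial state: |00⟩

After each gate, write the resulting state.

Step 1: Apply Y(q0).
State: i|10⟩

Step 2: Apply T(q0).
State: (-1/√2 + (1/√2)i)|10⟩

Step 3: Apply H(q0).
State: (-1/2 + (1/2)i)|00⟩ + (1/2 - (1/2)i)|10⟩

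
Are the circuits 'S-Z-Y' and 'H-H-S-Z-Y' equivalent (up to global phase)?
Yes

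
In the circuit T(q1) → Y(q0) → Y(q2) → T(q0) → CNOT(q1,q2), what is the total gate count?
5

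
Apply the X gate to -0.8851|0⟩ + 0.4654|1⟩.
0.4654|0⟩ - 0.8851|1⟩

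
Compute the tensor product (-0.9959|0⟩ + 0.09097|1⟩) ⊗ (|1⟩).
-0.9959|01⟩ + 0.09097|11⟩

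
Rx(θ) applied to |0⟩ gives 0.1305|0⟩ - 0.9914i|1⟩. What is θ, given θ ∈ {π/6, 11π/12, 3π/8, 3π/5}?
11π/12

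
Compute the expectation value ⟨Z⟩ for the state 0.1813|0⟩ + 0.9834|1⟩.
-0.9342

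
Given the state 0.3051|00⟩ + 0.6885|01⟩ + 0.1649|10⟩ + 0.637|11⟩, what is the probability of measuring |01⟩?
0.474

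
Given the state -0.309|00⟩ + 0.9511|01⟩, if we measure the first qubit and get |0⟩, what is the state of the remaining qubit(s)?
-0.309|0⟩ + 0.9511|1⟩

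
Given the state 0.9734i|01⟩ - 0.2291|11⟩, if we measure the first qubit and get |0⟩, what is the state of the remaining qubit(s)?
i|1⟩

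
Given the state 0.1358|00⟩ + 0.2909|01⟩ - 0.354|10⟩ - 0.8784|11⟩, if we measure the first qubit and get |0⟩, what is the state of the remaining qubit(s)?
0.423|0⟩ + 0.9061|1⟩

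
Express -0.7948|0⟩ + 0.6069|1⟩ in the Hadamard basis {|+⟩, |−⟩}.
-0.1329|+⟩ - 0.9912|−⟩

With |ψ⟩ = α|0⟩ + β|1⟩, the Hadamard-basis coefficients are ⟨+|ψ⟩ = (α + β)/√2 and ⟨−|ψ⟩ = (α − β)/√2.
Here α = -0.7948, β = 0.6069: (α + β)/√2 = -0.1329, (α − β)/√2 = -0.9912.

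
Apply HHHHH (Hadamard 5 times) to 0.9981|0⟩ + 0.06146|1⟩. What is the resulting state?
0.7492|0⟩ + 0.6623|1⟩

H² = I, so H^5 = H: a single Hadamard. With (a, b) = (0.9981, 0.06146), H gives ((a + b)/√2, (a − b)/√2) = (0.7492, 0.6623).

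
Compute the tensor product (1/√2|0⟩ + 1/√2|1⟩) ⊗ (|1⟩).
1/√2|01⟩ + 1/√2|11⟩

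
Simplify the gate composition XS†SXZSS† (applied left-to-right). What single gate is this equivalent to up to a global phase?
Z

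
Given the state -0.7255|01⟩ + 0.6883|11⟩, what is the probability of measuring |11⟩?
0.4738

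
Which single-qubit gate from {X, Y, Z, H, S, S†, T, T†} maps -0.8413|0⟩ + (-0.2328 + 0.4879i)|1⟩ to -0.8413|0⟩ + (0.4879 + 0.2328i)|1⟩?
S†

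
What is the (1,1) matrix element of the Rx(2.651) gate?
0.2428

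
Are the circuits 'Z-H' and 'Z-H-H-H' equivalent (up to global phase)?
Yes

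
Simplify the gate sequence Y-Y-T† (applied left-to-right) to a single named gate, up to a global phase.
T†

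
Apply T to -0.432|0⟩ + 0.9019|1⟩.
-0.432|0⟩ + (0.6377 + 0.6377i)|1⟩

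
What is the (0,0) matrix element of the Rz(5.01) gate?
(-0.8041 - 0.5945i)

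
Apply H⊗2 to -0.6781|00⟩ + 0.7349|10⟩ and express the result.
0.0284|00⟩ + 0.0284|01⟩ - 0.7065|10⟩ - 0.7065|11⟩

H⊗2 gives amp(|y⟩) = (1/2) Σ_x (−1)^(x·y) amp(|x⟩), where x·y is the number of positions in which both x and y have a 1.
|00⟩: (-0.6781 + 0.7349)/2 = 0.0284
|01⟩: (-0.6781 + 0.7349)/2 = 0.0284
|10⟩: (-0.6781 - 0.7349)/2 = -0.7065
|11⟩: (-0.6781 - 0.7349)/2 = -0.7065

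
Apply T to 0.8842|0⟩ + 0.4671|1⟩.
0.8842|0⟩ + (0.3303 + 0.3303i)|1⟩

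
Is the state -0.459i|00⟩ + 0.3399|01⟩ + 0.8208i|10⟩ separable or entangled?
Entangled

Writing the state as a|00⟩ + b|01⟩ + c|10⟩ + d|11⟩, it is a product state iff ad − bc = 0.
Here (a, b, c, d) = (-0.459i, 0.3399, 0.8208i, 0): ad − bc = (-0.459i)(0) − (0.3399)(0.8208i) = -0.279i ≠ 0, so the state is entangled.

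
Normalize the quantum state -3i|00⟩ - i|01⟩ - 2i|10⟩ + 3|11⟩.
-0.6255i|00⟩ - 0.2085i|01⟩ - 0.417i|10⟩ + 0.6255|11⟩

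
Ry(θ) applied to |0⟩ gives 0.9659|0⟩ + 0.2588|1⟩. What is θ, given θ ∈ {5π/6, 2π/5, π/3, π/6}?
π/6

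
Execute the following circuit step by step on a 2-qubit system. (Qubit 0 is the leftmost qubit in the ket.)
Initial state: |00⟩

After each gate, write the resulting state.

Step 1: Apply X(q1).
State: |01⟩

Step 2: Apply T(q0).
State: |01⟩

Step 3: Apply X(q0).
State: |11⟩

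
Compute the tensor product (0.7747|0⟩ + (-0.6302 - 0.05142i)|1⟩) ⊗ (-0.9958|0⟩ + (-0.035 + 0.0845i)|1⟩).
-0.7714|00⟩ + (-0.02711 + 0.06546i)|01⟩ + (0.6276 + 0.0512i)|10⟩ + (0.0264 - 0.05145i)|11⟩

amp(|b₁b₂…⟩) = product of the factor amplitudes for bits b₁, b₂, …; only kets whose every factor amplitude is nonzero survive.
|00⟩: (0.7747)(-0.9958) = -0.7714
|01⟩: (0.7747)(-0.035 + 0.0845i) = (-0.02711 + 0.06546i)
|10⟩: (-0.6302 - 0.05142i)(-0.9958) = (0.6276 + 0.0512i)
|11⟩: (-0.6302 - 0.05142i)(-0.035 + 0.0845i) = (0.0264 - 0.05145i)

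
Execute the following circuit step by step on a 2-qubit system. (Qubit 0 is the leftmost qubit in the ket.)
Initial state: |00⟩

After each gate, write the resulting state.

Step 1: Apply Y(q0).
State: i|10⟩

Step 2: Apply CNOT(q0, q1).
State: i|11⟩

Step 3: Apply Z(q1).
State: -i|11⟩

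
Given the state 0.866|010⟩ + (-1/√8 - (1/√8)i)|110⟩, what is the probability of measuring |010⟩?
0.75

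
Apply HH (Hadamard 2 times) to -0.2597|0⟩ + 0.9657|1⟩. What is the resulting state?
-0.2597|0⟩ + 0.9657|1⟩

H² = I, so an even number of Hadamards cancels: H^2 = I and the state is unchanged.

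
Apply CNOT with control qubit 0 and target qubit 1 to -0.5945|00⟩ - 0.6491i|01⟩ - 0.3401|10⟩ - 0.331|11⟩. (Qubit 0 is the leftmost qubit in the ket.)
-0.5945|00⟩ - 0.6491i|01⟩ - 0.331|10⟩ - 0.3401|11⟩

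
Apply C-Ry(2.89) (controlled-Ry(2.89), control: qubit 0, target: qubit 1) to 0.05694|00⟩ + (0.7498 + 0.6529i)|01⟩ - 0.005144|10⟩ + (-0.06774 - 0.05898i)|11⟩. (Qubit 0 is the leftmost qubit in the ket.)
0.05694|00⟩ + (0.7498 + 0.6529i)|01⟩ + (0.06656 + 0.05851i)|10⟩ + (-0.0136 - 0.0074i)|11⟩

C-Ry(2.89) leaves the control-|0⟩ kets |00⟩, |01⟩ unchanged and applies Ry(2.89) to qubit 1 on the control-|1⟩ pair (|10⟩, |11⟩).
Ry(2.89) = [[cos(θ/2), −sin(θ/2)], [sin(θ/2), cos(θ/2)]]; θ = 2.89, cos(θ/2) ≈ 0.125465, sin(θ/2) ≈ 0.992098.
With a = amp(|10⟩) = -0.005144 and b = amp(|11⟩) = (-0.06774 - 0.05898i):
new amp(|10⟩) = (0.125465)·a + (-0.992098)·b = (0.06656 + 0.05851i)
new amp(|11⟩) = (0.992098)·a + (0.125465)·b = (-0.0136 - 0.0074i)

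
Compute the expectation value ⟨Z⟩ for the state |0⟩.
1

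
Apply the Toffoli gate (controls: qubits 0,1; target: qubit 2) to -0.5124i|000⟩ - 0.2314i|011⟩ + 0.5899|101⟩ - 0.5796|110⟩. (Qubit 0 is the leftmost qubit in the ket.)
-0.5124i|000⟩ - 0.2314i|011⟩ + 0.5899|101⟩ - 0.5796|111⟩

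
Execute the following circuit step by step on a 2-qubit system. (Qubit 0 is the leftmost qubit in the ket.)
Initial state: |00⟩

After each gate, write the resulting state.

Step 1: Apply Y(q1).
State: i|01⟩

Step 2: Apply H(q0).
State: (1/√2)i|01⟩ + (1/√2)i|11⟩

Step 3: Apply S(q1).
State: -1/√2|01⟩ - 1/√2|11⟩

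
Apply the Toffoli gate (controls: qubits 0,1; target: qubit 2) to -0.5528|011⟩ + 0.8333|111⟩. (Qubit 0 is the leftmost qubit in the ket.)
-0.5528|011⟩ + 0.8333|110⟩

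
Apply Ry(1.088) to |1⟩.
-0.5176|0⟩ + 0.8556|1⟩

Ry(1.088) = [[cos(θ/2), −sin(θ/2)], [sin(θ/2), cos(θ/2)]]; θ = 1.088, cos(θ/2) ≈ 0.855645, sin(θ/2) ≈ 0.517563.
With a = amp(|0⟩) = 0 and b = amp(|1⟩) = 1:
new amp(|0⟩) = (0.855645)·a + (-0.517563)·b = -0.5176
new amp(|1⟩) = (0.517563)·a + (0.855645)·b = 0.8556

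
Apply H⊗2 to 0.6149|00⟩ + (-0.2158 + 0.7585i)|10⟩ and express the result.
(0.1996 + 0.3793i)|00⟩ + (0.1996 + 0.3793i)|01⟩ + (0.4154 - 0.3793i)|10⟩ + (0.4154 - 0.3793i)|11⟩

H⊗2 gives amp(|y⟩) = (1/2) Σ_x (−1)^(x·y) amp(|x⟩), where x·y is the number of positions in which both x and y have a 1.
|00⟩: (0.6149 + (-0.2158 + 0.7585i))/2 = (0.1996 + 0.3793i)
|01⟩: (0.6149 + (-0.2158 + 0.7585i))/2 = (0.1996 + 0.3793i)
|10⟩: (0.6149 - (-0.2158 + 0.7585i))/2 = (0.4154 - 0.3793i)
|11⟩: (0.6149 - (-0.2158 + 0.7585i))/2 = (0.4154 - 0.3793i)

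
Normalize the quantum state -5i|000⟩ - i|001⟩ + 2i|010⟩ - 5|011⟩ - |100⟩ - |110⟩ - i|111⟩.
-0.6565i|000⟩ - 0.1313i|001⟩ + 0.2626i|010⟩ - 0.6565|011⟩ - 0.1313|100⟩ - 0.1313|110⟩ - 0.1313i|111⟩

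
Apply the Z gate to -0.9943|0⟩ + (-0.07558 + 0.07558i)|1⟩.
-0.9943|0⟩ + (0.07558 - 0.07558i)|1⟩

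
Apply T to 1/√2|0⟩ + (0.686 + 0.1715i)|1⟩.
1/√2|0⟩ + (0.3638 + 0.6063i)|1⟩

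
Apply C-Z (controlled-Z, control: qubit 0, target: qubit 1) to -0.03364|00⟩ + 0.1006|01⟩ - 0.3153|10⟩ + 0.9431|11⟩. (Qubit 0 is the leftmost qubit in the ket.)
-0.03364|00⟩ + 0.1006|01⟩ - 0.3153|10⟩ - 0.9431|11⟩

C-Z leaves the control-|0⟩ kets |00⟩, |01⟩ unchanged and applies Z to qubit 1 on the control-|1⟩ pair (|10⟩, |11⟩).
Z = [[1, 0], [0, -1]].
With a = amp(|10⟩) = -0.3153 and b = amp(|11⟩) = 0.9431:
new amp(|10⟩) = (1)·a = -0.3153
new amp(|11⟩) = (-1)·b = -0.9431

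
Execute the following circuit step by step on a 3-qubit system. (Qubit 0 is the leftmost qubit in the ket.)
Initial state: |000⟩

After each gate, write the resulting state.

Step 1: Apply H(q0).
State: 1/√2|000⟩ + 1/√2|100⟩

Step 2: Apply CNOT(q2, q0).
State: 1/√2|000⟩ + 1/√2|100⟩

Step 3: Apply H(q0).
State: |000⟩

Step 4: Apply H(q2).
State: 1/√2|000⟩ + 1/√2|001⟩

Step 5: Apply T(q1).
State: 1/√2|000⟩ + 1/√2|001⟩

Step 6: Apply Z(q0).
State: 1/√2|000⟩ + 1/√2|001⟩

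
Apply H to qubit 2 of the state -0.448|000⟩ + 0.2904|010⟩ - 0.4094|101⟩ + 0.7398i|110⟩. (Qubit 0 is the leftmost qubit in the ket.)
-0.3168|000⟩ - 0.3168|001⟩ + 0.2053|010⟩ + 0.2053|011⟩ - 0.2895|100⟩ + 0.2895|101⟩ + 0.5231i|110⟩ + 0.5231i|111⟩

H on qubit 2 mixes each pair of kets that differ only in qubit 2: amplitudes (a, b) of (|…0…⟩, |…1…⟩) become ((a + b)/√2, (a − b)/√2). Kets absent from the input have amplitude 0.
(|000⟩, |001⟩): (a, b) = (-0.448, 0) → (-0.3168, -0.3168)
(|010⟩, |011⟩): (a, b) = (0.2904, 0) → (0.2053, 0.2053)
(|100⟩, |101⟩): (a, b) = (0, -0.4094) → (-0.2895, 0.2895)
(|110⟩, |111⟩): (a, b) = (0.7398i, 0) → (0.5231i, 0.5231i)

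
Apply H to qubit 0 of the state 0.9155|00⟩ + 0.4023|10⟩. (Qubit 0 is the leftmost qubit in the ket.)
0.9318|00⟩ + 0.3629|10⟩

H on qubit 0 mixes each pair of kets that differ only in qubit 0: amplitudes (a, b) of (|…0…⟩, |…1…⟩) become ((a + b)/√2, (a − b)/√2). Kets absent from the input have amplitude 0.
(|00⟩, |10⟩): (a, b) = (0.9155, 0.4023) → (0.9318, 0.3629)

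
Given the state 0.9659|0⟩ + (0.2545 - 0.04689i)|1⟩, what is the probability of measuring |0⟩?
0.933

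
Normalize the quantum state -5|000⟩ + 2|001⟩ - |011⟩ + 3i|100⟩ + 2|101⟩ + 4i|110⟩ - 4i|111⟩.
-1/√3|000⟩ + 0.2309|001⟩ - 0.1155|011⟩ + 0.3464i|100⟩ + 0.2309|101⟩ + 0.4619i|110⟩ - 0.4619i|111⟩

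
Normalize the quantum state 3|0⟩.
|0⟩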